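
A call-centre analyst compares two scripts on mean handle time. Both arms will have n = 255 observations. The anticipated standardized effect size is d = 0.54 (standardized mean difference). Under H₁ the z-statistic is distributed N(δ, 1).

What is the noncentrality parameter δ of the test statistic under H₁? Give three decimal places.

δ ≈ 6.097

δ = d·√(n/2) = 0.54 × √(255/2) = 6.0975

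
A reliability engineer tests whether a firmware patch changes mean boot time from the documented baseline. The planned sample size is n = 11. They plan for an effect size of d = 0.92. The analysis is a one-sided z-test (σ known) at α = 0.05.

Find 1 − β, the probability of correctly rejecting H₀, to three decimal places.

Noncentrality parameter: δ = d·√n = 0.92 × √11 = 3.0513
Critical value for a one-sided test at α = 0.05: z_α = 1.645.
Power = Φ(δ − 1.645) = Φ(1.406) = 0.9202.

Power ≈ 0.920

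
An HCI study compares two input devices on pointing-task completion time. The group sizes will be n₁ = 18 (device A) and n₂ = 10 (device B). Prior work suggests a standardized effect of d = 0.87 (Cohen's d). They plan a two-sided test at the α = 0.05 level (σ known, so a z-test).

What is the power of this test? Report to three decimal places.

Noncentrality parameter: δ = d / √(1/n₁ + 1/n₂) = 0.87 / √(1/18 + 1/10) = 2.2059
Two-sided α = 0.05 → critical value z_{0.025} = 1.960.
Power = Φ(δ − 1.960) + Φ(−δ − 1.960) = Φ(0.246) + Φ(-4.166) = 0.5971 + 0.0000 = 0.5971.

Power ≈ 0.597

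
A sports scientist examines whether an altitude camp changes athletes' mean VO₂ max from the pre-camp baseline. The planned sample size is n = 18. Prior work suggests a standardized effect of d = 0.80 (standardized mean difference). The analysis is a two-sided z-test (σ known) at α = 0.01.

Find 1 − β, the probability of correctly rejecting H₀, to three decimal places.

Power ≈ 0.793

Noncentrality parameter: δ = d·√n = 0.80 × √18 = 3.3941
Critical value for a two-sided test at α = 0.01: z_{α/2} = 2.576.
Power = Φ(δ − 2.576) + Φ(−δ − 2.576) = Φ(0.818) + Φ(-5.970) = 0.7934 + 0.0000 = 0.7934.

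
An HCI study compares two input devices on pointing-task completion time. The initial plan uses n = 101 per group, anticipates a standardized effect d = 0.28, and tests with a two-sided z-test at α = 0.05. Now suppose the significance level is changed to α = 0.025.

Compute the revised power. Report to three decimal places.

δ = d·√(n/2) = 0.28 × √(101/2) = 1.9898 (unchanged). New critical value: z_{0.0125} = 2.241.
Revised power = Φ(δ − 2.241) + Φ(−δ − 2.241) = Φ(-0.252) + Φ(-4.231) = 0.4007 + 0.0000 = 0.4007.

Power ≈ 0.401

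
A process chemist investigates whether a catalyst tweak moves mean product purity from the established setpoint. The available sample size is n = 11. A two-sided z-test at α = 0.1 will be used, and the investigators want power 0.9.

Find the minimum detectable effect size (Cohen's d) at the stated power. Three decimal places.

d ≈ 0.882

Required noncentrality: δ = z_{0.05} + z_{0.10} = 1.645 + 1.282 = 2.926.
(The second rejection-region term Φ(−δ − z_{α/2}) is negligible and dropped.)
δ = d·√n ⇒ d = δ/√n = 2.926/√11 = 0.8823.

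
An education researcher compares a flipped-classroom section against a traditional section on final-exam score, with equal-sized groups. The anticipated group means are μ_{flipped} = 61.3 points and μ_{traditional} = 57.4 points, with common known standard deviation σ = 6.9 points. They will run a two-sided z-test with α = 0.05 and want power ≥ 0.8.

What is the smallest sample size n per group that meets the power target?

n = 50 per group

Standardized effect: d = |μ_{flipped} − μ_{traditional}| / σ = |61.3 − 57.4| / 6.9 = 0.5652
Set Φ(δ − 1.960) = 0.8; then δ − 1.960 = Φ⁻¹(0.8) = 0.842, giving δ = 2.802.
(Ignoring the negligible lower-tail rejection probability gives the usual closed-form inversion.)
δ = d·√(n/2) ⇒ n = 2(δ/d)² = 2 × (2.802 / 0.5652)² = 49.14.
Rounding up, n = 50 per group.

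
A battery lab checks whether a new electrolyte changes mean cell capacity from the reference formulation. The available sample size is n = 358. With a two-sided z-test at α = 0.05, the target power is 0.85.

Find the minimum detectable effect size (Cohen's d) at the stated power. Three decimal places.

d ≈ 0.158

Required noncentrality: δ = z_{0.025} + z_{0.15} = 1.960 + 1.036 = 2.996.
(Lower-tail contribution to power is negligible for δ > 0.)
δ = d·√n ⇒ d = δ/√n = 2.996/√358 = 0.1584.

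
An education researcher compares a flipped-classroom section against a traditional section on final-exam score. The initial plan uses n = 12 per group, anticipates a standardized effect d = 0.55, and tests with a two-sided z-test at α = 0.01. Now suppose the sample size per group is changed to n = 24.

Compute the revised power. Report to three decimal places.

Power ≈ 0.251

With n = 24 per group: δ = d·√(n/2) = 0.55 × √(24/2) = 1.9053. Critical value z_{0.005} = 2.576.
Revised power = Φ(δ − 2.576) + Φ(−δ − 2.576) = Φ(-0.671) + Φ(-4.481) = 0.2512 + 0.0000 = 0.2512.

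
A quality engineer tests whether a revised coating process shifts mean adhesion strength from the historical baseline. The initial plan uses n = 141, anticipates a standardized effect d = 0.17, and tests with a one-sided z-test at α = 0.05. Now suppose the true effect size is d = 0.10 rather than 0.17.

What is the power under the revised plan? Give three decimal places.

Power ≈ 0.324

With d = 0.10: δ = d·√n = 0.10 × √141 = 1.1874. Critical value z_{0.05} = 1.645.
Revised power = P(Z > 1.645 − δ) = Φ(-0.457) = 0.3237.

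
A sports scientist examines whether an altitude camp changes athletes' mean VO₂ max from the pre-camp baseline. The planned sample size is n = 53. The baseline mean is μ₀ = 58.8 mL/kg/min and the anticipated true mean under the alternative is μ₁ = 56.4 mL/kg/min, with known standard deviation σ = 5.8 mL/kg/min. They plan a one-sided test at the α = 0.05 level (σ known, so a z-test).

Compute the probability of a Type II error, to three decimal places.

Standardized effect: d = |μ₁ − μ₀| / σ = |56.4 − 58.8| / 5.8 = 0.4138
Noncentrality parameter: δ = d·√n = 0.4138 × √53 = 3.0125
Critical value for a one-sided test at α = 0.05: z_α = 1.645.
Power = P(Z > 1.645 − δ) = Φ(1.368) = 0.9143.
Type II error: β = 1 − power = 1 − 0.9143 = 0.0857.

β ≈ 0.086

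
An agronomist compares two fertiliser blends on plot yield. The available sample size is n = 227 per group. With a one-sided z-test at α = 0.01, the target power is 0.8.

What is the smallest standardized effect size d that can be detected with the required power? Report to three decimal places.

d ≈ 0.297

Need Φ(δ − 2.326) = 0.8, so δ = 2.326 + 0.842 = 3.168.
δ = d·√(n/2) ⇒ d = δ/√(n/2) = 3.168/√(227/2) = 0.2974.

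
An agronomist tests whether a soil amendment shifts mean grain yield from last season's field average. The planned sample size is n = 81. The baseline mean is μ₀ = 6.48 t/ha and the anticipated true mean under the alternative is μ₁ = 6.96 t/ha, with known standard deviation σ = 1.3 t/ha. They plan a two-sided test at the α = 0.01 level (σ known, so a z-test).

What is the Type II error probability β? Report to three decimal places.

Standardized effect: d = |μ₁ − μ₀| / σ = |6.96 − 6.48| / 1.3 = 0.3692
Noncentrality parameter: δ = d·√n = 0.3692 × √81 = 3.3231
Critical value for a two-sided test at α = 0.01: z_{α/2} = 2.576.
Power = Φ(δ − 2.576) + Φ(−δ − 2.576) = Φ(0.747) + Φ(-5.899) = 0.7725 + 0.0000 = 0.7725.
Type II error: β = 1 − power = 1 − 0.7725 = 0.2275.

β ≈ 0.227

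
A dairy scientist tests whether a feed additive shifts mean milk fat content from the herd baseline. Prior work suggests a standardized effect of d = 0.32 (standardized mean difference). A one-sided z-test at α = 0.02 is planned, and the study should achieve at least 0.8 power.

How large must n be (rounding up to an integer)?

n = 82

Set Φ(δ − 2.054) = 0.8; then δ − 2.054 = Φ⁻¹(0.8) = 0.842, giving δ = 2.895.
δ = d·√n ⇒ n = (δ/d)² = (2.895 / 0.32)² = 81.87.
Round up to the next whole unit.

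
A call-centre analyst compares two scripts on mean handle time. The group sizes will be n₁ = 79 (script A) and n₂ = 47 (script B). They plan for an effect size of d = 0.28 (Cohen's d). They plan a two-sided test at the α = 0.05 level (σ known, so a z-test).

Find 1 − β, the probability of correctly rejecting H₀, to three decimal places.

Noncentrality parameter: δ = d / √(1/n₁ + 1/n₂) = 0.28 / √(1/79 + 1/47) = 1.5200
Critical value for a two-sided test at α = 0.05: z_{α/2} = 1.960.
Power = Φ(δ − 1.960) + Φ(−δ − 1.960) = Φ(-0.440) + Φ(-3.480) = 0.3300 + 0.0003 = 0.3302.

Power ≈ 0.330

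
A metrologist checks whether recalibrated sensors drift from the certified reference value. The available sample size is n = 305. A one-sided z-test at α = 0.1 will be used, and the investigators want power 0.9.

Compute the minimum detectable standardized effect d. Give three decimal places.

Need Φ(δ − 1.282) = 0.9, so δ = 1.282 + 1.282 = 2.563.
δ = d·√n ⇒ d = δ/√n = 2.563/√305 = 0.1468.

d ≈ 0.147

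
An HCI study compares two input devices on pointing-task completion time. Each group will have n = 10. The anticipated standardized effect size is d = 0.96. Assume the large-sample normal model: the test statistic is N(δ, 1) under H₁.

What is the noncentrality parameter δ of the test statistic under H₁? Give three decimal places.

δ ≈ 2.147

The noncentrality parameter scales effect size by the design's sample-size factor: δ = d·√(n/2) = 0.96 × √(10/2) = 2.1466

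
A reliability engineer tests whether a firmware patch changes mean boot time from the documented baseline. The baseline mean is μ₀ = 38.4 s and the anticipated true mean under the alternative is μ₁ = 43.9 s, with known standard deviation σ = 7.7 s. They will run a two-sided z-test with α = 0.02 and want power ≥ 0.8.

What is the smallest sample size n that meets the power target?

Standardized effect: d = |μ₁ − μ₀| / σ = |43.9 − 38.4| / 7.7 = 0.7143
Set Φ(δ − 2.326) = 0.8; then δ − 2.326 = Φ⁻¹(0.8) = 0.842, giving δ = 3.168.
(Ignoring the negligible lower-tail rejection probability gives the usual closed-form inversion.)
δ = d·√n ⇒ n = (δ/d)² = (3.168 / 0.7143)² = 19.67.
Rounding up, n = 20.

n = 20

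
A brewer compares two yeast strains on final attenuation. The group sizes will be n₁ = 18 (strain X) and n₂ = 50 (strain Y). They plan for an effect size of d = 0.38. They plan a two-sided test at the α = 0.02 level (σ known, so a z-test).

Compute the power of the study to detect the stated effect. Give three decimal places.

Power ≈ 0.173

Noncentrality parameter: δ = d / √(1/n₁ + 1/n₂) = 0.38 / √(1/18 + 1/50) = 1.3825
Two-sided α = 0.02 → critical value z_{0.01} = 2.326.
Power = Φ(δ − 2.326) + Φ(−δ − 2.326) = Φ(-0.944) + Φ(-3.709) = 0.1726 + 0.0001 = 0.1727.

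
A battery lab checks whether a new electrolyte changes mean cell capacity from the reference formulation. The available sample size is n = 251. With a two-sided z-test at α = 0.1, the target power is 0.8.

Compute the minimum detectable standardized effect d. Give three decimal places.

d ≈ 0.157

Required noncentrality: δ = z_{0.05} + z_{0.20} = 1.645 + 0.842 = 2.486.
(Lower-tail contribution to power is negligible for δ > 0.)
δ = d·√n ⇒ d = δ/√n = 2.486/√251 = 0.1569.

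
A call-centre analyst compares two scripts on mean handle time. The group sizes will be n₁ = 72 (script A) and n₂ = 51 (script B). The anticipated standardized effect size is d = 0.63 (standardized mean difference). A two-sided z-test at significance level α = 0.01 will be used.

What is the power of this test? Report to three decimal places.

Power ≈ 0.807

Noncentrality parameter: λ = d / √(1/n₁ + 1/n₂) = 0.63 / √(1/72 + 1/51) = 3.4422
Two-sided α = 0.01 → critical value z_{0.005} = 2.576.
Power = Φ(λ − 2.576) + Φ(−λ − 2.576) = Φ(0.866) + Φ(-6.018) = 0.8069 + 0.0000 = 0.8069.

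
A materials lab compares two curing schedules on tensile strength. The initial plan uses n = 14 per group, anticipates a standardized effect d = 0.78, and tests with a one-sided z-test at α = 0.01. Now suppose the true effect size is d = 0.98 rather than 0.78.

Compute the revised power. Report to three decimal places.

Power ≈ 0.605

With d = 0.98: δ = d·√(n/2) = 0.98 × √(14/2) = 2.5928. Critical value z_{0.01} = 2.326.
Revised power = P(Z > 2.326 − δ) = Φ(0.266) = 0.6051.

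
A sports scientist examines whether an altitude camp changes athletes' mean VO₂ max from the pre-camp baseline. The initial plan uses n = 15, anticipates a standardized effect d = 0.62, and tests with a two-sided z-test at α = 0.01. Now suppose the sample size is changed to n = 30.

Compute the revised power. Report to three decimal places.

Power ≈ 0.794

With n = 30: δ = d·√n = 0.62 × √30 = 3.3959. Critical value z_{0.005} = 2.576.
Revised power = Φ(δ − 2.576) + Φ(−δ − 2.576) = Φ(0.820) + Φ(-5.972) = 0.7939 + 0.0000 = 0.7939.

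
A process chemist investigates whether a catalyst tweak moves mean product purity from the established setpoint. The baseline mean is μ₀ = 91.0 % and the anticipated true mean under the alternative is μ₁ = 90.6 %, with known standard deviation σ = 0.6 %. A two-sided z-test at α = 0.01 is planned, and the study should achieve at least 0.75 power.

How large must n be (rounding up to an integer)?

Standardized effect: d = |μ₁ − μ₀| / σ = |90.6 − 91.0| / 0.6 = 0.6667
Set Φ(δ − 2.576) = 0.75; then δ − 2.576 = Φ⁻¹(0.75) = 0.674, giving δ = 3.250.
(Ignoring the negligible lower-tail rejection probability gives the usual closed-form inversion.)
δ = d·√n ⇒ n = (δ/d)² = (3.250 / 0.6667)² = 23.77.
Round up to the next whole unit.

n = 24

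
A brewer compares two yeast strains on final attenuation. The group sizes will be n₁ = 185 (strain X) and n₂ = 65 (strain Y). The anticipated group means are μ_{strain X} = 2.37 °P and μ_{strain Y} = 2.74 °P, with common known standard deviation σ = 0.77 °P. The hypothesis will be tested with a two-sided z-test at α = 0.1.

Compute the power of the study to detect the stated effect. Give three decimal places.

Standardized effect: d = |μ_{strain X} − μ_{strain Y}| / σ = |2.37 − 2.74| / 0.77 = 0.4805
Noncentrality parameter: δ = d / √(1/n₁ + 1/n₂) = 0.4805 / √(1/185 + 1/65) = 3.3326
Two-sided α = 0.1 → critical value z_{0.05} = 1.645.
Power = Φ(δ − 1.645) + Φ(−δ − 1.645) = Φ(1.688) + Φ(-4.977) = 0.9543 + 0.0000 = 0.9543.

Power ≈ 0.954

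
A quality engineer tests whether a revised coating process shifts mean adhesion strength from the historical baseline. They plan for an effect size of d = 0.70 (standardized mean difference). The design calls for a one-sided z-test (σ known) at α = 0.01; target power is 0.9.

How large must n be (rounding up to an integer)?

n = 27

Set Φ(δ − 2.326) = 0.9; then δ − 2.326 = Φ⁻¹(0.9) = 1.282, giving δ = 3.608.
δ = d·√n ⇒ n = (δ/d)² = (3.608 / 0.70)² = 26.57.
Rounding up, n = 27.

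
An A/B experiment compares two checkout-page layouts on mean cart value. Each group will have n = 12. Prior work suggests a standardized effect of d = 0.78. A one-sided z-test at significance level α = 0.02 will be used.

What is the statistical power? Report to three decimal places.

Noncentrality parameter: δ = d·√(n/2) = 0.78 × √(12/2) = 1.9106
Critical value for a one-sided test at α = 0.02: z_α = 2.054.
Power = P(Z > 2.054 − δ) = Φ(-0.143) = 0.4431.

Power ≈ 0.443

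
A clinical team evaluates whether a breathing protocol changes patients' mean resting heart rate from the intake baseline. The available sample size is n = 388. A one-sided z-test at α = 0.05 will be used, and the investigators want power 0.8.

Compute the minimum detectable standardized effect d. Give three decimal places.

Required noncentrality: δ = z_{0.05} + z_{0.20} = 1.645 + 0.842 = 2.486.
δ = d·√n ⇒ d = δ/√n = 2.486/√388 = 0.1262.

d ≈ 0.126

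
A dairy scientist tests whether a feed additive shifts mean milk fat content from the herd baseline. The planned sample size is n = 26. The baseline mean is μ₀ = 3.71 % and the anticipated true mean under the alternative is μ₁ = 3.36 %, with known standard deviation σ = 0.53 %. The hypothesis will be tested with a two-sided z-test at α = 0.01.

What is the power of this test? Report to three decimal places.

Power ≈ 0.786

Standardized effect: d = |μ₁ − μ₀| / σ = |3.36 − 3.71| / 0.53 = 0.6604
Noncentrality parameter: δ = d·√n = 0.6604 × √26 = 3.3673
Two-sided α = 0.01 → critical value z_{0.005} = 2.576.
Power = Φ(δ − 2.576) + Φ(−δ − 2.576) = Φ(0.791) + Φ(-5.943) = 0.7857 + 0.0000 = 0.7857.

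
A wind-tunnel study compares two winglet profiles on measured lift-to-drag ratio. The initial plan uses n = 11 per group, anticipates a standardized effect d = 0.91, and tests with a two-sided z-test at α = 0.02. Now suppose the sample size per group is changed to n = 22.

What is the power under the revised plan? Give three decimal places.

Power ≈ 0.755

With n = 22 per group: δ = d·√(n/2) = 0.91 × √(22/2) = 3.0181. Critical value z_{0.01} = 2.326.
Revised power = Φ(δ − 2.326) + Φ(−δ − 2.326) = Φ(0.692) + Φ(-5.344) = 0.7555 + 0.0000 = 0.7555.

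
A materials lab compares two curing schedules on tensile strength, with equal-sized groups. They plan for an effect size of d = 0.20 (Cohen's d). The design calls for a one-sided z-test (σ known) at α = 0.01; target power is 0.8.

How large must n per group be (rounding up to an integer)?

Set Φ(δ − 2.326) = 0.8; then δ − 2.326 = Φ⁻¹(0.8) = 0.842, giving δ = 3.168.
δ = d·√(n/2) ⇒ n = 2(δ/d)² = 2 × (3.168 / 0.20)² = 501.80.
Rounding up, n = 502 per group.

n = 502 per group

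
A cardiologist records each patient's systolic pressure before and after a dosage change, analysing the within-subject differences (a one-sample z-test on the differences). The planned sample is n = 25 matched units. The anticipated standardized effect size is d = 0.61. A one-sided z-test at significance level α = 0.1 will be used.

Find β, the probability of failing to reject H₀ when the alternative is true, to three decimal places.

β ≈ 0.038

Noncentrality parameter: δ = d·√n = 0.61 × √25 = 3.0500
One-sided α = 0.1 → critical value z_{0.1} = 1.282.
Power = Φ(δ − 1.282) = Φ(1.768) = 0.9615.
Type II error: β = 1 − power = 1 − 0.9615 = 0.0385.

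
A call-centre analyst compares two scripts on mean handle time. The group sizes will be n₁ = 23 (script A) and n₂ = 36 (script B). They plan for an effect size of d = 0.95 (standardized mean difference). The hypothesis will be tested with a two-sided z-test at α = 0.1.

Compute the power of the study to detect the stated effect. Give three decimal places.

Noncentrality parameter: δ = d / √(1/n₁ + 1/n₂) = 0.95 / √(1/23 + 1/36) = 3.5589
Critical value for a two-sided test at α = 0.1: z_{α/2} = 1.645.
Power = Φ(δ − 1.645) + Φ(−δ − 1.645) = Φ(1.914) + Φ(-5.204) = 0.9722 + 0.0000 = 0.9722.

Power ≈ 0.972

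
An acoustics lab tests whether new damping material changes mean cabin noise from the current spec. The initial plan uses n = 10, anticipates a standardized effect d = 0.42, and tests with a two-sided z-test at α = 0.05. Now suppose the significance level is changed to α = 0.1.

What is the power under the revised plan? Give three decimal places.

Power ≈ 0.377

δ = d·√n = 0.42 × √10 = 1.3282 (unchanged). New critical value: z_{0.05} = 1.645.
Revised power = Φ(δ − 1.645) + Φ(−δ − 1.645) = Φ(-0.317) + Φ(-2.973) = 0.3757 + 0.0015 = 0.3772.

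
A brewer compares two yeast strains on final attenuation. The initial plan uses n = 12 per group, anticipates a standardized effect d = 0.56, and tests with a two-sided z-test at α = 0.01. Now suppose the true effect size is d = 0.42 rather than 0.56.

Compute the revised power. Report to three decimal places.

Power ≈ 0.061

With d = 0.42: δ = d·√(n/2) = 0.42 × √(12/2) = 1.0288. Critical value z_{0.005} = 2.576.
Revised power = Φ(δ − 2.576) + Φ(−δ − 2.576) = Φ(-1.547) + Φ(-3.605) = 0.0609 + 0.0002 = 0.0611.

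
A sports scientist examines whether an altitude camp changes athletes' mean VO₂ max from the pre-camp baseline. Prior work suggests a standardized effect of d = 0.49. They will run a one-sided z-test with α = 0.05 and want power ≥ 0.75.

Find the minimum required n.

n = 23

Set Φ(δ − 1.645) = 0.75; then δ − 1.645 = Φ⁻¹(0.75) = 0.674, giving δ = 2.319.
δ = d·√n ⇒ n = (δ/d)² = (2.319 / 0.49)² = 22.40.
Round up to the next whole unit.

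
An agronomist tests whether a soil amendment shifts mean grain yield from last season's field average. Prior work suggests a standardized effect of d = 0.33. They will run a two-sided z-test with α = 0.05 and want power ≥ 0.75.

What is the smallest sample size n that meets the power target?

n = 64

For power 0.75 need Φ(δ − z_{0.025}) = 0.75, so δ = z_{0.025} + z_{0.25} = 1.960 + 0.674 = 2.634.
(Ignoring the negligible lower-tail rejection probability gives the usual closed-form inversion.)
δ = d·√n ⇒ n = (δ/d)² = (2.634 / 0.33)² = 63.73.
Rounding up, n = 64.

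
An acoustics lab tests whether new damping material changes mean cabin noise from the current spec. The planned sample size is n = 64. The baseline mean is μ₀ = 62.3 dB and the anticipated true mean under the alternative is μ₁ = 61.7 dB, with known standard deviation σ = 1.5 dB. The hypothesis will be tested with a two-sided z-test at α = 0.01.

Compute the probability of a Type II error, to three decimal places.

β ≈ 0.266

Standardized effect: d = |μ₁ − μ₀| / σ = |61.7 − 62.3| / 1.5 = 0.4000
Noncentrality parameter: δ = d·√n = 0.4000 × √64 = 3.2000
Two-sided α = 0.01 → critical value z_{0.005} = 2.576.
Power = Φ(δ − 2.576) + Φ(−δ − 2.576) = Φ(0.624) + Φ(-5.776) = 0.7337 + 0.0000 = 0.7337.
Type II error: β = 1 − power = 1 − 0.7337 = 0.2663.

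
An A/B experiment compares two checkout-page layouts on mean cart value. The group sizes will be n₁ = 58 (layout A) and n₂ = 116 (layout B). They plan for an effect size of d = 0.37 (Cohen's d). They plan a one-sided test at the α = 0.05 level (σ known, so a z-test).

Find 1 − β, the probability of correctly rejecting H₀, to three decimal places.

Power ≈ 0.744

Noncentrality parameter: δ = d / √(1/n₁ + 1/n₂) = 0.37 / √(1/58 + 1/116) = 2.3008
Critical value for a one-sided test at α = 0.05: z_α = 1.645.
Power = Φ(δ − 1.645) = Φ(0.656) = 0.7441.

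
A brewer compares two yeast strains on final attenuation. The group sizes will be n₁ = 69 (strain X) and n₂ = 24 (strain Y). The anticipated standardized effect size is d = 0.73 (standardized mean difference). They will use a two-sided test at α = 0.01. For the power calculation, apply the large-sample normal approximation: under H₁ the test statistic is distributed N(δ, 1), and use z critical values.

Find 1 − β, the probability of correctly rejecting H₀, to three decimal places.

Noncentrality parameter: δ = d / √(1/n₁ + 1/n₂) = 0.73 / √(1/69 + 1/24) = 3.0804
Two-sided α = 0.01 → critical value z_{0.005} = 2.576.
Power = Φ(δ − 2.576) + Φ(−δ − 2.576) = Φ(0.505) + Φ(-5.656) = 0.6931 + 0.0000 = 0.6931.

Power ≈ 0.693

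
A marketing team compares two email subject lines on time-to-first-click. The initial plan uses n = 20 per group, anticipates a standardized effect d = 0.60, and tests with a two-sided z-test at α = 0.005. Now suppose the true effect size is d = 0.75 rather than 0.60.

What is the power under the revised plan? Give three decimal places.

With d = 0.75: δ = d·√(n/2) = 0.75 × √(20/2) = 2.3717. Critical value z_{0.0025} = 2.807.
Revised power = Φ(δ − 2.807) + Φ(−δ − 2.807) = Φ(-0.435) + Φ(-5.179) = 0.3317 + 0.0000 = 0.3317.

Power ≈ 0.332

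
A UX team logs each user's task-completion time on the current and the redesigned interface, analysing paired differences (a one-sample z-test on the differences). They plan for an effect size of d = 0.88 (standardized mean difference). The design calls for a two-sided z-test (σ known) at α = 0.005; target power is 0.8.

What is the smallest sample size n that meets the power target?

For power 0.8 need Φ(δ − z_{0.0025}) = 0.8, so δ = z_{0.0025} + z_{0.20} = 2.807 + 0.842 = 3.649.
(The Φ(−δ − z_{α/2}) term is vanishingly small for δ > 0 and is dropped in the standard sample-size formula.)
δ = d·√n ⇒ n = (δ/d)² = (3.649 / 0.88)² = 17.19.
Rounding up, n = 18.

n = 18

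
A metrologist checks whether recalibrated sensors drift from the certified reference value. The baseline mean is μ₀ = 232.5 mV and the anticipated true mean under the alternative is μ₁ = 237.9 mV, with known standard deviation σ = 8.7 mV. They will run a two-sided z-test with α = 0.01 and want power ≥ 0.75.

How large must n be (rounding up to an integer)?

Standardized effect: d = |μ₁ − μ₀| / σ = |237.9 − 232.5| / 8.7 = 0.6207
Set Φ(δ − 2.576) = 0.75; then δ − 2.576 = Φ⁻¹(0.75) = 0.674, giving δ = 3.250.
(Ignoring the negligible lower-tail rejection probability gives the usual closed-form inversion.)
δ = d·√n ⇒ n = (δ/d)² = (3.250 / 0.6207)² = 27.42.
Round up to the next whole unit.

n = 28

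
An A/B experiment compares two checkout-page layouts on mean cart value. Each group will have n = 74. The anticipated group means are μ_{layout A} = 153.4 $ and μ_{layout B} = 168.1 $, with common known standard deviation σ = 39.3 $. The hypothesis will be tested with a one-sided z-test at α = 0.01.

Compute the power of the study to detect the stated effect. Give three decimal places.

Standardized effect: d = |μ_{layout A} − μ_{layout B}| / σ = |153.4 − 168.1| / 39.3 = 0.3740
Noncentrality parameter: δ = d·√(n/2) = 0.3740 × √(74/2) = 2.2752
Critical value for a one-sided test at α = 0.01: z_α = 2.326.
Power = P(Z > 2.326 − δ) = Φ(-0.051) = 0.4796.

Power ≈ 0.480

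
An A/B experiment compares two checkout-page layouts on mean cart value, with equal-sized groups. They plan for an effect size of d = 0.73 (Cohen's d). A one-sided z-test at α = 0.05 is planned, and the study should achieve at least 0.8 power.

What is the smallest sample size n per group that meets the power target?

n = 24 per group

For power 0.8 need Φ(δ − z_{0.05}) = 0.8, so δ = z_{0.05} + z_{0.20} = 1.645 + 0.842 = 2.486.
δ = d·√(n/2) ⇒ n = 2(δ/d)² = 2 × (2.486 / 0.73)² = 23.20.
Round up to the next whole unit.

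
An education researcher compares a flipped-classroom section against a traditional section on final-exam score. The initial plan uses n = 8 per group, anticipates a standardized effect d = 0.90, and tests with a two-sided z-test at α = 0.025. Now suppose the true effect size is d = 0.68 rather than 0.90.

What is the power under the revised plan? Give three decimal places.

Power ≈ 0.189

With d = 0.68: δ = d·√(n/2) = 0.68 × √(8/2) = 1.3600. Critical value z_{0.0125} = 2.241.
Revised power = Φ(δ − 2.241) + Φ(−δ − 2.241) = Φ(-0.881) + Φ(-3.601) = 0.1890 + 0.0002 = 0.1892.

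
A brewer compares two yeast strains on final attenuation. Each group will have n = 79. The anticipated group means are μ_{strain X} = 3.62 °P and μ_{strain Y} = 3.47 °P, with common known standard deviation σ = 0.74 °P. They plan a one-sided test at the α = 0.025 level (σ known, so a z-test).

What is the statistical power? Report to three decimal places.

Standardized effect: d = |μ_{strain X} − μ_{strain Y}| / σ = |3.62 − 3.47| / 0.74 = 0.2027
Noncentrality parameter: δ = d·√(n/2) = 0.2027 × √(79/2) = 1.2740
Critical value for a one-sided test at α = 0.025: z_α = 1.960.
Power = Φ(δ − 1.960) = Φ(-0.686) = 0.2464.

Power ≈ 0.246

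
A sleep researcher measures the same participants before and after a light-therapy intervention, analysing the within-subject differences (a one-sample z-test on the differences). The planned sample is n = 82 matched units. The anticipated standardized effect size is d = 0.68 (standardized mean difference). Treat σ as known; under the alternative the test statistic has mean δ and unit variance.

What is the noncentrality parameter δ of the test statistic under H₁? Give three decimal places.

δ = d·√n = 0.68 × √82 = 6.1577

δ ≈ 6.158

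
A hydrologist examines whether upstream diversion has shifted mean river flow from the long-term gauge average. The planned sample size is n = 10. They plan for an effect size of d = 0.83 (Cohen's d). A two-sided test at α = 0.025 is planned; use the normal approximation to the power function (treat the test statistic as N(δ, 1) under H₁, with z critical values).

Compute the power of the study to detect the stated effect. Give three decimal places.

Power ≈ 0.649

Noncentrality parameter: δ = d·√n = 0.83 × √10 = 2.6247
Critical value for a two-sided test at α = 0.025: z_{α/2} = 2.241.
Power = Φ(δ − 2.241) + Φ(−δ − 2.241) = Φ(0.383) + Φ(-4.866) = 0.6492 + 0.0000 = 0.6492.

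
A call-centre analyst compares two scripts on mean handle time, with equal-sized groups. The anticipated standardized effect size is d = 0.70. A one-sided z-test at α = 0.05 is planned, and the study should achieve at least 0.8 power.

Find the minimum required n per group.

For power 0.8 need Φ(δ − z_{0.05}) = 0.8, so δ = z_{0.05} + z_{0.20} = 1.645 + 0.842 = 2.486.
δ = d·√(n/2) ⇒ n = 2(δ/d)² = 2 × (2.486 / 0.70)² = 25.23.
Rounding up, n = 26 per group.

n = 26 per group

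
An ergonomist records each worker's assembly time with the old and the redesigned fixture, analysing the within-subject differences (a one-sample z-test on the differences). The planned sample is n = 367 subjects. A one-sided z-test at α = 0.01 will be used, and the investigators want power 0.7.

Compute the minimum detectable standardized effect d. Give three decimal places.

Required noncentrality: δ = z_{0.01} + z_{0.30} = 2.326 + 0.524 = 2.851.
δ = d·√n ⇒ d = δ/√n = 2.851/√367 = 0.1488.

d ≈ 0.149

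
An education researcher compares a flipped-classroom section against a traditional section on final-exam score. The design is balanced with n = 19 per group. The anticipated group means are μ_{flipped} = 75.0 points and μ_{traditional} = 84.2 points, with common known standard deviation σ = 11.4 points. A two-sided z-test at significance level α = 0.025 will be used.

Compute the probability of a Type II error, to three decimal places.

β ≈ 0.403

Standardized effect: d = |μ_{flipped} − μ_{traditional}| / σ = |75.0 − 84.2| / 11.4 = 0.8070
Noncentrality parameter: δ = d·√(n/2) = 0.8070 × √(19/2) = 2.4874
Critical value for a two-sided test at α = 0.025: z_{α/2} = 2.241.
Power = Φ(δ − 2.241) + Φ(−δ − 2.241) = Φ(0.246) + Φ(-4.729) = 0.5972 + 0.0000 = 0.5972.
Type II error: β = 1 − power = 1 − 0.5972 = 0.4028.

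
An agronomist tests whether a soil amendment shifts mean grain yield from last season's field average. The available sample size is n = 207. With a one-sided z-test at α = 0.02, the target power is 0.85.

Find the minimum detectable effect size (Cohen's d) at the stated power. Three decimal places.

Need Φ(δ − 2.054) = 0.85, so δ = 2.054 + 1.036 = 3.090.
δ = d·√n ⇒ d = δ/√n = 3.090/√207 = 0.2148.

d ≈ 0.215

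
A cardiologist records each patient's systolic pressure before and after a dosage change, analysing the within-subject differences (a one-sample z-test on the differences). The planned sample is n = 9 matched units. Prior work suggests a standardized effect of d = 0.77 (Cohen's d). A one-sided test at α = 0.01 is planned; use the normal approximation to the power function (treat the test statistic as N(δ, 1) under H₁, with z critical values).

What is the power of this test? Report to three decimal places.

Noncentrality parameter: δ = d·√n = 0.77 × √9 = 2.3100
Critical value for a one-sided test at α = 0.01: z_α = 2.326.
Power = Φ(δ − 2.326) = Φ(-0.016) = 0.4935.

Power ≈ 0.493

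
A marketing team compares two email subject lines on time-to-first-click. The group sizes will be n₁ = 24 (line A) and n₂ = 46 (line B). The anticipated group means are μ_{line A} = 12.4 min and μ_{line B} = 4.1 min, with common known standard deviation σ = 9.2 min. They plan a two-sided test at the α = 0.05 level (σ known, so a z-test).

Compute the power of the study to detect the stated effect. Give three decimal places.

Standardized effect: d = |μ_{line A} − μ_{line B}| / σ = |12.4 − 4.1| / 9.2 = 0.9022
Noncentrality parameter: δ = d / √(1/n₁ + 1/n₂) = 0.9022 / √(1/24 + 1/46) = 3.5828
Two-sided α = 0.05 → critical value z_{0.025} = 1.960.
Power = Φ(δ − 1.960) + Φ(−δ − 1.960) = Φ(1.623) + Φ(-5.543) = 0.9477 + 0.0000 = 0.9477.

Power ≈ 0.948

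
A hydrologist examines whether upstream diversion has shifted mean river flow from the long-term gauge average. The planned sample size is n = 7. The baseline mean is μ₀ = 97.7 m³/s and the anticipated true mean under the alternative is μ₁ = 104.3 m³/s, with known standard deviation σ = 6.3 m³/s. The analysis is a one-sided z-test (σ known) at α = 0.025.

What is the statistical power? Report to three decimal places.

Standardized effect: d = |μ₁ − μ₀| / σ = |104.3 − 97.7| / 6.3 = 1.0476
Noncentrality parameter: δ = d·√n = 1.0476 × √7 = 2.7717
Critical value for a one-sided test at α = 0.025: z_α = 1.960.
Power = P(Z > 1.960 − δ) = Φ(0.812) = 0.7915.

Power ≈ 0.792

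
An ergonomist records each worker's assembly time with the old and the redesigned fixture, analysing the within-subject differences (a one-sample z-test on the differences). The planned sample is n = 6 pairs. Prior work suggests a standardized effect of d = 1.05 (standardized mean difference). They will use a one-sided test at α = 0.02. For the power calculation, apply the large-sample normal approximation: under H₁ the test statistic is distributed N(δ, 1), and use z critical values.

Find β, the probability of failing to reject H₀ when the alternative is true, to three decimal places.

Noncentrality parameter: δ = d·√n = 1.05 × √6 = 2.5720
One-sided α = 0.02 → critical value z_{0.02} = 2.054.
Power = Φ(δ − 2.054) = Φ(0.518) = 0.6978.
Type II error: β = 1 − power = 1 − 0.6978 = 0.3022.

β ≈ 0.302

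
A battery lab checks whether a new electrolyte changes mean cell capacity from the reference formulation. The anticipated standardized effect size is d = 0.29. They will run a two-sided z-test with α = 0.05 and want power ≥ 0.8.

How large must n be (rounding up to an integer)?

n = 94

For power 0.8 need Φ(δ − z_{0.025}) = 0.8, so δ = z_{0.025} + z_{0.20} = 1.960 + 0.842 = 2.802.
(For δ > 0 the lower-tail rejection region contributes negligibly to power, so the one-term inversion is standard.)
δ = d·√n ⇒ n = (δ/d)² = (2.802 / 0.29)² = 93.33.
Round up to the next whole unit.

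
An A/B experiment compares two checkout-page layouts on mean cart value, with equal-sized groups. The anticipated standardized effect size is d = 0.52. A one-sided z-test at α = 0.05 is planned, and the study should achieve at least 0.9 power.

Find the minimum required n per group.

n = 64 per group

For power 0.9 need Φ(δ − z_{0.05}) = 0.9, so δ = z_{0.05} + z_{0.10} = 1.645 + 1.282 = 2.926.
δ = d·√(n/2) ⇒ n = 2(δ/d)² = 2 × (2.926 / 0.52)² = 63.34.
Round up to the next whole unit.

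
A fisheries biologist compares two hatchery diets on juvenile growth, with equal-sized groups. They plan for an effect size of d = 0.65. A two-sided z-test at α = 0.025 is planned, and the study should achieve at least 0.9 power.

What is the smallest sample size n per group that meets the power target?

n = 59 per group

For power 0.9 need Φ(δ − z_{0.0125}) = 0.9, so δ = z_{0.0125} + z_{0.10} = 2.241 + 1.282 = 3.523.
(For δ > 0 the lower-tail rejection region contributes negligibly to power, so the one-term inversion is standard.)
δ = d·√(n/2) ⇒ n = 2(δ/d)² = 2 × (3.523 / 0.65)² = 58.75.
Round up to the next whole unit.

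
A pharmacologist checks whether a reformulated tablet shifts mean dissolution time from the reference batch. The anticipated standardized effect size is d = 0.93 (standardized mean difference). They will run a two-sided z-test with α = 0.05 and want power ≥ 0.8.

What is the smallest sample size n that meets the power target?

n = 10

Set Φ(δ − 1.960) = 0.8; then δ − 1.960 = Φ⁻¹(0.8) = 0.842, giving δ = 2.802.
(The Φ(−δ − z_{α/2}) term is vanishingly small for δ > 0 and is dropped in the standard sample-size formula.)
δ = d·√n ⇒ n = (δ/d)² = (2.802 / 0.93)² = 9.07.
Rounding up, n = 10.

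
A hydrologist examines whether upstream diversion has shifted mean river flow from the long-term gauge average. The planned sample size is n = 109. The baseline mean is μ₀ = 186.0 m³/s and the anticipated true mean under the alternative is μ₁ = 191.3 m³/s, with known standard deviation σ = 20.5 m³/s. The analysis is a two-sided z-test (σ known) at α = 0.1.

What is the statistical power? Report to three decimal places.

Standardized effect: d = |μ₁ − μ₀| / σ = |191.3 − 186.0| / 20.5 = 0.2585
Noncentrality parameter: δ = d·√n = 0.2585 × √109 = 2.6992
Critical value for a two-sided test at α = 0.1: z_{α/2} = 1.645.
Power = Φ(δ − 1.645) + Φ(−δ − 1.645) = Φ(1.054) + Φ(-4.344) = 0.8541 + 0.0000 = 0.8541.

Power ≈ 0.854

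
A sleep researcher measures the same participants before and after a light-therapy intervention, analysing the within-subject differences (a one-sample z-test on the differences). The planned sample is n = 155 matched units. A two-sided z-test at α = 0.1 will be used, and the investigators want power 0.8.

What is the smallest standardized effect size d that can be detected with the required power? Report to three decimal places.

Required noncentrality: δ = z_{0.05} + z_{0.20} = 1.645 + 0.842 = 2.486.
(Lower-tail contribution to power is negligible for δ > 0.)
δ = d·√n ⇒ d = δ/√n = 2.486/√155 = 0.1997.

d ≈ 0.200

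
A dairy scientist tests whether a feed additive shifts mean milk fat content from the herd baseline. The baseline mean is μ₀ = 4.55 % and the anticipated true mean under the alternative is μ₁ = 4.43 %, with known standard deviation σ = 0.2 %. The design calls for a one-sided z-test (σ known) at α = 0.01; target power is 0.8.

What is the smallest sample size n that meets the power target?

n = 28

Standardized effect: d = |μ₁ − μ₀| / σ = |4.43 − 4.55| / 0.2 = 0.6000
Set Φ(δ − 2.326) = 0.8; then δ − 2.326 = Φ⁻¹(0.8) = 0.842, giving δ = 3.168.
δ = d·√n ⇒ n = (δ/d)² = (3.168 / 0.6000)² = 27.88.
Rounding up, n = 28.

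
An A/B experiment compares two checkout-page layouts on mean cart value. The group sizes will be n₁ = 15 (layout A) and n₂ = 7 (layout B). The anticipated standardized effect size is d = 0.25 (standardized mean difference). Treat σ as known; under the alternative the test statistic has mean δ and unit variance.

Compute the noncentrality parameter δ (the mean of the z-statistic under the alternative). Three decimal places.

δ ≈ 0.546

The noncentrality parameter scales effect size by the design's sample-size factor: δ = d / √(1/n₁ + 1/n₂) = 0.25 / √(1/15 + 1/7) = 0.5462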